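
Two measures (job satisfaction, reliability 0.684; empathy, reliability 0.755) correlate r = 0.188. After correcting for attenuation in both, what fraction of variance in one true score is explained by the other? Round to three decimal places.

0.068

Disattenuated r = 0.188 / √(0.684 × 0.755) = 0.188 / 0.7186 = 0.2616.
Shared true-score variance = 0.2616² = 0.0684 ≈ 0.068.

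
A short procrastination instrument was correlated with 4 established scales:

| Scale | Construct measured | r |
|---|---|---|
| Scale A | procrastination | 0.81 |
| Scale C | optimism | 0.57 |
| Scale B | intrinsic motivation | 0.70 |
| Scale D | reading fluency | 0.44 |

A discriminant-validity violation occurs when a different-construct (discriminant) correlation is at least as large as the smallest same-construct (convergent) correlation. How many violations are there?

0

Convergent (same construct = procrastination): Scale A.
Smallest convergent = 0.81. Discriminant values: 0.57, 0.70, 0.44; count ≥ 0.81 → 0.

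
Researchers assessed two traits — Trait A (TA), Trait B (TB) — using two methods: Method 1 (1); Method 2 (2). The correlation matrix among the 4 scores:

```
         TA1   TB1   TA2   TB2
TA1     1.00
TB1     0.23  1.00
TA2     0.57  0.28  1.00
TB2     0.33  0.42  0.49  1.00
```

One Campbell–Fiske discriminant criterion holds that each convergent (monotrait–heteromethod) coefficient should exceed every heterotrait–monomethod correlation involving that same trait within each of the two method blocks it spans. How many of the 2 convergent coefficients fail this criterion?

Each convergent coefficient versus the relevant comparison correlations:
TA (methods 1·2): 0.57 vs {0.23, 0.49} → pass.
TB (methods 1·2): 0.42 vs {0.23, 0.49} → fail.
1 of 2 fail.

1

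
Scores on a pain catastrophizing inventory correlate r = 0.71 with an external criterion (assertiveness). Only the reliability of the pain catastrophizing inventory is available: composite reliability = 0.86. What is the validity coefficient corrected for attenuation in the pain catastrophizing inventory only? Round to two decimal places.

0.77

Single correction: r_c = r_obs / √r_xx = 0.71 / √0.86 = 0.71 / 0.9274 ≈ 0.77.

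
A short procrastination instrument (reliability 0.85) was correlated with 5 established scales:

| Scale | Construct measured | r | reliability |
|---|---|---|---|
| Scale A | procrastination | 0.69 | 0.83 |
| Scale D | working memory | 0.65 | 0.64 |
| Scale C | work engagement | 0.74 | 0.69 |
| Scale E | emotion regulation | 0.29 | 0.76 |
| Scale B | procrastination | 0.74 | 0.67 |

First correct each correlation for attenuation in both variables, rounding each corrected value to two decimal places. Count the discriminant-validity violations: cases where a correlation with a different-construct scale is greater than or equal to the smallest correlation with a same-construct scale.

Disattenuated r (r / √(r_scale · r_new)):
  Scale A (conv): 0.69 / √(0.83·0.85) = 0.82
  Scale D (disc): 0.65 / √(0.64·0.85) = 0.88
  Scale C (disc): 0.74 / √(0.69·0.85) = 0.97
  Scale E (disc): 0.29 / √(0.76·0.85) = 0.36
  Scale B (conv): 0.74 / √(0.67·0.85) = 0.98
Smallest convergent = 0.82. Discriminant values: 0.88, 0.97, 0.36; count ≥ 0.82 → 2.

2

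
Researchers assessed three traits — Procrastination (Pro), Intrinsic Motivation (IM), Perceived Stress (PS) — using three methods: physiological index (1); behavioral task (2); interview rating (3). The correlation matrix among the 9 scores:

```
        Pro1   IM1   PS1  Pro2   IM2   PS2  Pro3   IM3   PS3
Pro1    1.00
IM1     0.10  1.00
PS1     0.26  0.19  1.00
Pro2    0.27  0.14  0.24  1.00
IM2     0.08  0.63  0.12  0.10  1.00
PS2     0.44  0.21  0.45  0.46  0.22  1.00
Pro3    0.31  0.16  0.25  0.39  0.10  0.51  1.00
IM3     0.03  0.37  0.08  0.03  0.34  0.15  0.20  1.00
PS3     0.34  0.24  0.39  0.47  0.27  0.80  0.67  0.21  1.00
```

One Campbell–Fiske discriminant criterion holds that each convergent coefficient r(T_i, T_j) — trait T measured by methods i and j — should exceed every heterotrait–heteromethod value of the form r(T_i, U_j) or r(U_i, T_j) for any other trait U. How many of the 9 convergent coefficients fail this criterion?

3

Each convergent coefficient versus the relevant comparison correlations:
Pro (methods 1·2): 0.27 vs {0.08, 0.14, 0.44, 0.24} → fail.
Pro (methods 1·3): 0.31 vs {0.03, 0.16, 0.34, 0.25} → fail.
Pro (methods 2·3): 0.39 vs {0.03, 0.10, 0.47, 0.51} → fail.
IM (methods 1·2): 0.63 vs {0.14, 0.08, 0.21, 0.12} → pass.
IM (methods 1·3): 0.37 vs {0.16, 0.03, 0.24, 0.08} → pass.
IM (methods 2·3): 0.34 vs {0.10, 0.03, 0.27, 0.15} → pass.
PS (methods 1·2): 0.45 vs {0.24, 0.44, 0.12, 0.21} → pass.
PS (methods 1·3): 0.39 vs {0.25, 0.34, 0.08, 0.24} → pass.
PS (methods 2·3): 0.80 vs {0.51, 0.47, 0.15, 0.27} → pass.
3 of 9 fail.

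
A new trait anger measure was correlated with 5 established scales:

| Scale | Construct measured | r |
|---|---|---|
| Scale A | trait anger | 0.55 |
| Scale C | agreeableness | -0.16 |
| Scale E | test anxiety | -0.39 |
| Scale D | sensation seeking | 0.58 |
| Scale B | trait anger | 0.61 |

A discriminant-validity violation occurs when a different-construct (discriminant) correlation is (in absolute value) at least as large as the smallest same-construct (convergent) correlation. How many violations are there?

Convergent (same construct = trait anger): Scale A, Scale B.
Smallest convergent = 0.55. Discriminant |r|: 0.16, 0.39, 0.58; count ≥ 0.55 → 1.

1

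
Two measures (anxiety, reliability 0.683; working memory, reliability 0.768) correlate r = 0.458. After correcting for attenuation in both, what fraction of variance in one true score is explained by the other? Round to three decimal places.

Disattenuated r = 0.458 / √(0.683 × 0.768) = 0.458 / 0.7243 = 0.6323.
Shared true-score variance = 0.6323² = 0.3998 ≈ 0.400.

0.400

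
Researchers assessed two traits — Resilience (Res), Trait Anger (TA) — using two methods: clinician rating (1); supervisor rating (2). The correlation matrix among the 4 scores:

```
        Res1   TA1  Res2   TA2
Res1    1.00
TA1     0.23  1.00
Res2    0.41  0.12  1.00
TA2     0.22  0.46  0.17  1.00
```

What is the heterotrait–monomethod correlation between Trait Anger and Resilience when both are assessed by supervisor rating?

Different traits, same method: r(TA2, Res2) = 0.17.

0.17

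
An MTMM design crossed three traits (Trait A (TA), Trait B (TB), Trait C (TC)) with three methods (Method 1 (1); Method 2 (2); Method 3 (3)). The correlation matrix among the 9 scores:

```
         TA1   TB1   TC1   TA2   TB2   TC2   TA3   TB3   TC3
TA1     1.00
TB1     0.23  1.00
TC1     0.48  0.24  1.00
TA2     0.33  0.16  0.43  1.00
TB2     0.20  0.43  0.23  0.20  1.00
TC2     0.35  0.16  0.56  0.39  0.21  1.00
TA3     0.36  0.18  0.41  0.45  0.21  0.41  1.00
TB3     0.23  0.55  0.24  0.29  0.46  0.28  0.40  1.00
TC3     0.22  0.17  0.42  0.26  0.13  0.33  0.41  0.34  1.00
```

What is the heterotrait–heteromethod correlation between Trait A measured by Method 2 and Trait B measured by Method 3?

Different traits and methods: r(TA2, TB3) = 0.29.

0.29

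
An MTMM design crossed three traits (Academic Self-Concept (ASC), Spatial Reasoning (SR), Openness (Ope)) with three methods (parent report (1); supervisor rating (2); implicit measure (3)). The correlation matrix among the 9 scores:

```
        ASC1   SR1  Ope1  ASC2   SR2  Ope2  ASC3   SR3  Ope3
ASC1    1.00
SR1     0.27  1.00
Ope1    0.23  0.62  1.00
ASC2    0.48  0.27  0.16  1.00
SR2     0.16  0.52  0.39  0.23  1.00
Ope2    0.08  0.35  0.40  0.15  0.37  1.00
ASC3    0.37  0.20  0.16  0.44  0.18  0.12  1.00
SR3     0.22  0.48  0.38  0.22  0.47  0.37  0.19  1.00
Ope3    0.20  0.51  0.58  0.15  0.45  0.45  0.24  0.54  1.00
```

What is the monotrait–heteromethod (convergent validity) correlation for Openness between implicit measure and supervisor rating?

0.45

Same trait (Ope), different methods: r(Ope3, Ope2) = 0.45.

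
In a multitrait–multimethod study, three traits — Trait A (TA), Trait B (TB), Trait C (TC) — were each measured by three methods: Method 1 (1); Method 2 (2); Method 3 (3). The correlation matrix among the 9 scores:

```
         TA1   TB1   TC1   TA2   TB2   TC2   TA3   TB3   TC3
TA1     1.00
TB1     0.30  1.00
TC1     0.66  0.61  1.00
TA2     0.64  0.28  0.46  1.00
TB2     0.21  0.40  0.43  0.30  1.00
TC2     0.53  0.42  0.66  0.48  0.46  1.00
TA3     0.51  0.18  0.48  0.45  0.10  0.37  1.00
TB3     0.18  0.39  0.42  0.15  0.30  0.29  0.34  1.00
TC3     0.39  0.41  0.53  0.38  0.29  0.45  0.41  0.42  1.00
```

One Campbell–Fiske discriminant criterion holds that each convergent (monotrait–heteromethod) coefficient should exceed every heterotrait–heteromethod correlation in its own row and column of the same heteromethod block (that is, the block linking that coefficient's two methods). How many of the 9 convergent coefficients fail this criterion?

2

Each convergent coefficient versus the relevant comparison correlations:
TA (methods 1·2): 0.64 vs {0.21, 0.28, 0.53, 0.46} → pass.
TA (methods 1·3): 0.51 vs {0.18, 0.18, 0.39, 0.48} → pass.
TA (methods 2·3): 0.45 vs {0.15, 0.10, 0.38, 0.37} → pass.
TB (methods 1·2): 0.40 vs {0.28, 0.21, 0.42, 0.43} → fail.
TB (methods 1·3): 0.39 vs {0.18, 0.18, 0.41, 0.42} → fail.
TB (methods 2·3): 0.30 vs {0.10, 0.15, 0.29, 0.29} → pass.
TC (methods 1·2): 0.66 vs {0.46, 0.53, 0.43, 0.42} → pass.
TC (methods 1·3): 0.53 vs {0.48, 0.39, 0.42, 0.41} → pass.
TC (methods 2·3): 0.45 vs {0.37, 0.38, 0.29, 0.29} → pass.
2 of 9 fail.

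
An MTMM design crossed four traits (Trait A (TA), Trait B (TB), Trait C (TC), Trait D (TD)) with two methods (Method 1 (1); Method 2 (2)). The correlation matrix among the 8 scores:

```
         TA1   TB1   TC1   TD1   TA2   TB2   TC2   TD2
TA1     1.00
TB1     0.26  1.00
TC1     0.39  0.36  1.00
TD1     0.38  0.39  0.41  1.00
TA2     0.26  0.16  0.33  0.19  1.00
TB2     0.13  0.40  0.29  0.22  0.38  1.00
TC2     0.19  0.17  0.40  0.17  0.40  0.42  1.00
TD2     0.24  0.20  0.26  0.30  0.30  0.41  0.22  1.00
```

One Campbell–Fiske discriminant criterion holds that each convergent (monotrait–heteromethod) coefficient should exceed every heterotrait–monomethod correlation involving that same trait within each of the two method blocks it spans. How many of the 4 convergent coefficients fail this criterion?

4

Each convergent coefficient versus the relevant comparison correlations:
TA (methods 1·2): 0.26 vs {0.26, 0.38, 0.39, 0.40, 0.38, 0.30} → fail.
TB (methods 1·2): 0.40 vs {0.26, 0.38, 0.36, 0.42, 0.39, 0.41} → fail.
TC (methods 1·2): 0.40 vs {0.39, 0.40, 0.36, 0.42, 0.41, 0.22} → fail.
TD (methods 1·2): 0.30 vs {0.38, 0.30, 0.39, 0.41, 0.41, 0.22} → fail.
4 of 4 fail.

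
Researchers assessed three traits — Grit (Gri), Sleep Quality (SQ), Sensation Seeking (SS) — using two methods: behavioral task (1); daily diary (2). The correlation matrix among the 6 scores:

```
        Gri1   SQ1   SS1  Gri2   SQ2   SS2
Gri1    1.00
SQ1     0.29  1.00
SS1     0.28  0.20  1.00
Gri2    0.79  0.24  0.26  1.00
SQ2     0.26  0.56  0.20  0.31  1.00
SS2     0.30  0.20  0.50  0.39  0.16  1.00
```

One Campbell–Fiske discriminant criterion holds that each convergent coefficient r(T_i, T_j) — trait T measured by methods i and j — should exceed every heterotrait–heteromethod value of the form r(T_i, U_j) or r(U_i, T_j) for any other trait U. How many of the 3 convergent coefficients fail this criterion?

0

Checking each validity diagonal entry against its comparison values:
Gri (methods 1·2): 0.79 vs {0.26, 0.24, 0.30, 0.26} → pass.
SQ (methods 1·2): 0.56 vs {0.24, 0.26, 0.20, 0.20} → pass.
SS (methods 1·2): 0.50 vs {0.26, 0.30, 0.20, 0.20} → pass.
0 of 3 fail.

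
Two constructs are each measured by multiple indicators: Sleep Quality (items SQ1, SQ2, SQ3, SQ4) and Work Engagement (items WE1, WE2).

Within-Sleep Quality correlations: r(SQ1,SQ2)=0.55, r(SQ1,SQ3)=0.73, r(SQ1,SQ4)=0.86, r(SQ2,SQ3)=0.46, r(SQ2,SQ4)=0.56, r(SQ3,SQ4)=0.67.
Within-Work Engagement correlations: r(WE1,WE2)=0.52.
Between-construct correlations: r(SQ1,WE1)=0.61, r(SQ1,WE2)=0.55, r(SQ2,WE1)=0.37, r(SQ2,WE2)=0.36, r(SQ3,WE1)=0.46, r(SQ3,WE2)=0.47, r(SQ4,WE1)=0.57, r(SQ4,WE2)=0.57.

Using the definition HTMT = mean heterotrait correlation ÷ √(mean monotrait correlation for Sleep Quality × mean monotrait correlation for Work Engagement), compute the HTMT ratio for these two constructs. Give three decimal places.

0.859

Between-construct mean = 3.96/8 = 0.4950.
Mean within-SQ = 3.83/6 = 0.6383; mean within-WE = 0.52/1 = 0.5200.
Geometric mean = √(0.6383 × 0.5200) = 0.5761.
HTMT = 0.4950 / 0.5761 = 0.859.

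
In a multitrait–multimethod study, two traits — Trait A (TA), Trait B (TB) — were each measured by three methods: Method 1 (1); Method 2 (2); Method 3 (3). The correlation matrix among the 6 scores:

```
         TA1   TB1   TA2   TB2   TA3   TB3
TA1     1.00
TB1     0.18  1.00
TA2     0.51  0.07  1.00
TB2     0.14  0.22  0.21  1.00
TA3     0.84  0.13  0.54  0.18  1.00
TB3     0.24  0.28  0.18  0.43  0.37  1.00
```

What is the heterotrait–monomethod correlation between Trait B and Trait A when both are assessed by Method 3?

0.37

Different traits, same method: r(TB3, TA3) = 0.37.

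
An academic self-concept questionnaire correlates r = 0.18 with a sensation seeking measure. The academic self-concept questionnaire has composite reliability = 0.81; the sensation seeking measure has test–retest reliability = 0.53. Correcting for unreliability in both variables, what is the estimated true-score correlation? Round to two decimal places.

r_true = r_obs / √(r_xx · r_yy) = 0.18 / √(0.81 × 0.53) = 0.18 / √0.4293 = 0.18 / 0.6552 ≈ 0.27.

0.27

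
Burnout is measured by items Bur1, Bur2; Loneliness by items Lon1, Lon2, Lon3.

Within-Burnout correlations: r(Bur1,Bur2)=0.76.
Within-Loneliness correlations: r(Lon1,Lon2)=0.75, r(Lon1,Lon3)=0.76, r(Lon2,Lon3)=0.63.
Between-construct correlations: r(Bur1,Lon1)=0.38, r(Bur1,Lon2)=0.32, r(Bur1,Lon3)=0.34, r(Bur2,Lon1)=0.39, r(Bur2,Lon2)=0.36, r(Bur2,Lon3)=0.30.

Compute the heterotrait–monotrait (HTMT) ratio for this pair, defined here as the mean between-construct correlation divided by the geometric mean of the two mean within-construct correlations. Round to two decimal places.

Mean heterotrait r = 2.09/6 = 0.3483.
Mean within-Bur = 0.76/1 = 0.7600; mean within-Lon = 2.14/3 = 0.7133.
Geometric mean = √(0.7600 × 0.7133) = 0.7363.
HTMT = 0.3483 / 0.7363 = 0.47.

0.47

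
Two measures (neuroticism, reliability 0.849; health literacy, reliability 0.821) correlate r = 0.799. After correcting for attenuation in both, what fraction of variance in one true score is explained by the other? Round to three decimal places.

0.916

Disattenuated r = 0.799 / √(0.849 × 0.821) = 0.799 / 0.8349 = 0.9570.
Shared true-score variance = 0.9570² = 0.9158 ≈ 0.916.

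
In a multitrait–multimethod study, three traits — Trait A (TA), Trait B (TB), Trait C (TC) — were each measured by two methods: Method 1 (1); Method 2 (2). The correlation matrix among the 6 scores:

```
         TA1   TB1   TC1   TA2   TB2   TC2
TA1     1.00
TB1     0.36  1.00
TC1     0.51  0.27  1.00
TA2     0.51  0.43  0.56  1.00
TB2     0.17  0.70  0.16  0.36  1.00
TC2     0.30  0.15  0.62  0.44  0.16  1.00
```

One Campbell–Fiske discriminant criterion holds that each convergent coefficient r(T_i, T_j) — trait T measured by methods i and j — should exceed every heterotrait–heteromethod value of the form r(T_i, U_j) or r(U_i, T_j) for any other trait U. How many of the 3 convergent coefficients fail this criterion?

Convergent coefficients and their comparison sets:
TA (methods 1·2): 0.51 vs {0.17, 0.43, 0.30, 0.56} → fail.
TB (methods 1·2): 0.70 vs {0.43, 0.17, 0.15, 0.16} → pass.
TC (methods 1·2): 0.62 vs {0.56, 0.30, 0.16, 0.15} → pass.
1 of 3 fail.

1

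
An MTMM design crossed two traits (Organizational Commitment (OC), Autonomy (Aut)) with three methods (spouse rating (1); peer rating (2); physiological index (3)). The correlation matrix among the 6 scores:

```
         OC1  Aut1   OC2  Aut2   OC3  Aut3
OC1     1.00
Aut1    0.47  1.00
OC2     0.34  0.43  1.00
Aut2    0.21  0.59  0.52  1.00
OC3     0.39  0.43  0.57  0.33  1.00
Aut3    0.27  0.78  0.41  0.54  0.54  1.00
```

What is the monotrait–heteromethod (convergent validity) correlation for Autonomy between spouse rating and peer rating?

Same trait (Aut), different methods: r(Aut1, Aut2) = 0.59.

0.59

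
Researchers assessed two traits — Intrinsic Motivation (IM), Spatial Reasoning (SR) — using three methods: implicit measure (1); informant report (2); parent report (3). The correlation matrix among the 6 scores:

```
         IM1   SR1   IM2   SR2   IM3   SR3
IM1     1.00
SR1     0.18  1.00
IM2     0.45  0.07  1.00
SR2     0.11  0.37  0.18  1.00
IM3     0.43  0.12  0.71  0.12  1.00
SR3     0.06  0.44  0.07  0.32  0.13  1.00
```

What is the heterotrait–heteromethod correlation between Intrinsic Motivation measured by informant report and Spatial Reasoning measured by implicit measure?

Different traits and methods: r(IM2, SR1) = 0.07.

0.07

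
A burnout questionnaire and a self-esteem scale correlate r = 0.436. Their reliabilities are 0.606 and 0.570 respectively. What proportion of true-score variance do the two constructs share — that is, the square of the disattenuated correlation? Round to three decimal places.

Disattenuated r = 0.436 / √(0.606 × 0.570) = 0.436 / 0.5877 = 0.7419.
Shared true-score variance = 0.7419² = 0.5504 ≈ 0.550.

0.550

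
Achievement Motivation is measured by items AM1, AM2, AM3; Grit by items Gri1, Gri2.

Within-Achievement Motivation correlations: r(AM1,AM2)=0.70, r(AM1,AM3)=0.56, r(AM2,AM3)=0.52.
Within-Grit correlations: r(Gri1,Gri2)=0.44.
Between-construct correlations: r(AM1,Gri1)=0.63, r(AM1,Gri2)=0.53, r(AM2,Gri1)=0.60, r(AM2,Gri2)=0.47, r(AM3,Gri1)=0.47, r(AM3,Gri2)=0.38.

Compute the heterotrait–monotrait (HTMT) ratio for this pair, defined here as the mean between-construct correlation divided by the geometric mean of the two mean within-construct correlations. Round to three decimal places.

1.005

Mean heterotrait r = 3.08/6 = 0.5133.
Mean within-AM = 1.78/3 = 0.5933; mean within-Gri = 0.44/1 = 0.4400.
Geometric mean = √(0.5933 × 0.4400) = 0.5109.
HTMT = 0.5133 / 0.5109 = 1.005.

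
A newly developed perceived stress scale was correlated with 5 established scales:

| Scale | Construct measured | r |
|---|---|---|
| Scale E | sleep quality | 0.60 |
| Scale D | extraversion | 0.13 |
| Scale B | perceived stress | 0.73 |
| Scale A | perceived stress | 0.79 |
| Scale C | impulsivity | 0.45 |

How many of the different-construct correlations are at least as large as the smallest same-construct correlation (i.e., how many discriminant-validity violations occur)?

Convergent (same construct = perceived stress): Scale B, Scale A.
Smallest convergent = 0.73. Discriminant values: 0.60, 0.13, 0.45; count ≥ 0.73 → 0.

0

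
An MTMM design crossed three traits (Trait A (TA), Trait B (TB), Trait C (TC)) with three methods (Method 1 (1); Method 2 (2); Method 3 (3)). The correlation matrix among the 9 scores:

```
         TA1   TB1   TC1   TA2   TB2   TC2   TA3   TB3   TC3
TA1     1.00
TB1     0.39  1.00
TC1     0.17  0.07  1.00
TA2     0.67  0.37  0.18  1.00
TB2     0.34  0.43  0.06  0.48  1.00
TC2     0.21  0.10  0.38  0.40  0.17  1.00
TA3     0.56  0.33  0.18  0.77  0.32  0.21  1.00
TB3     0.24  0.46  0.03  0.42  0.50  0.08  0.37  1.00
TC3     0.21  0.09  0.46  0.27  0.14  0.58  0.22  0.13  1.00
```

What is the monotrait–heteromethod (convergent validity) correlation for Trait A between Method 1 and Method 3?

0.56

Same trait (TA), different methods: r(TA1, TA3) = 0.56.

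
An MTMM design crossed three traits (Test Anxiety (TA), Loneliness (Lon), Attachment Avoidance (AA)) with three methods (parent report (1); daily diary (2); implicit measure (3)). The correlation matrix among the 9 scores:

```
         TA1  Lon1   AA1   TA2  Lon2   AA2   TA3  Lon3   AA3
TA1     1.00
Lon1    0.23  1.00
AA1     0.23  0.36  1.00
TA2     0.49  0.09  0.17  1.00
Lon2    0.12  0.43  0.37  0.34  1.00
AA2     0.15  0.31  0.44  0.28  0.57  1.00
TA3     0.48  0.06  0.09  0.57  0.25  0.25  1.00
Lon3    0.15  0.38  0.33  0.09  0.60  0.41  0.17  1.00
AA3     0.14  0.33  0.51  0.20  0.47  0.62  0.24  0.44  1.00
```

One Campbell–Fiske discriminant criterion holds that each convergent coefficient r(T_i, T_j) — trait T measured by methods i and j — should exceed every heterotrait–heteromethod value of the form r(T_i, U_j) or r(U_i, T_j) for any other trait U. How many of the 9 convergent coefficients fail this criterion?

Convergent coefficients and their comparison sets:
TA (methods 1·2): 0.49 vs {0.12, 0.09, 0.15, 0.17} → pass.
TA (methods 1·3): 0.48 vs {0.15, 0.06, 0.14, 0.09} → pass.
TA (methods 2·3): 0.57 vs {0.09, 0.25, 0.20, 0.25} → pass.
Lon (methods 1·2): 0.43 vs {0.09, 0.12, 0.31, 0.37} → pass.
Lon (methods 1·3): 0.38 vs {0.06, 0.15, 0.33, 0.33} → pass.
Lon (methods 2·3): 0.60 vs {0.25, 0.09, 0.47, 0.41} → pass.
AA (methods 1·2): 0.44 vs {0.17, 0.15, 0.37, 0.31} → pass.
AA (methods 1·3): 0.51 vs {0.09, 0.14, 0.33, 0.33} → pass.
AA (methods 2·3): 0.62 vs {0.25, 0.20, 0.41, 0.47} → pass.
0 of 9 fail.

0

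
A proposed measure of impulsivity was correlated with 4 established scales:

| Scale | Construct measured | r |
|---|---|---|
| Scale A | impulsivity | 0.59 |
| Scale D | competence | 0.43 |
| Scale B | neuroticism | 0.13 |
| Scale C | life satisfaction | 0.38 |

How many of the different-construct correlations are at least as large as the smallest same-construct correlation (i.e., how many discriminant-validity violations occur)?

Convergent (same construct = impulsivity): Scale A.
Smallest convergent = 0.59. Discriminant values: 0.43, 0.13, 0.38; count ≥ 0.59 → 0.

0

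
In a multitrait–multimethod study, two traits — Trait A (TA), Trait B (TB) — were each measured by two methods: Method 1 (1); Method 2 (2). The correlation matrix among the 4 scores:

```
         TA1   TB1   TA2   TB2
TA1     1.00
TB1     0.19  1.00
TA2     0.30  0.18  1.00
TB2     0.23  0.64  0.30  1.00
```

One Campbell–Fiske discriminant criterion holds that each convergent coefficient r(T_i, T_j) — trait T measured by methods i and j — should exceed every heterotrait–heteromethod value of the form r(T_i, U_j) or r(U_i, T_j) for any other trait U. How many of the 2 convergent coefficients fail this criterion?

0

Each convergent coefficient versus the relevant comparison correlations:
TA (methods 1·2): 0.30 vs {0.23, 0.18} → pass.
TB (methods 1·2): 0.64 vs {0.18, 0.23} → pass.
0 of 2 fail.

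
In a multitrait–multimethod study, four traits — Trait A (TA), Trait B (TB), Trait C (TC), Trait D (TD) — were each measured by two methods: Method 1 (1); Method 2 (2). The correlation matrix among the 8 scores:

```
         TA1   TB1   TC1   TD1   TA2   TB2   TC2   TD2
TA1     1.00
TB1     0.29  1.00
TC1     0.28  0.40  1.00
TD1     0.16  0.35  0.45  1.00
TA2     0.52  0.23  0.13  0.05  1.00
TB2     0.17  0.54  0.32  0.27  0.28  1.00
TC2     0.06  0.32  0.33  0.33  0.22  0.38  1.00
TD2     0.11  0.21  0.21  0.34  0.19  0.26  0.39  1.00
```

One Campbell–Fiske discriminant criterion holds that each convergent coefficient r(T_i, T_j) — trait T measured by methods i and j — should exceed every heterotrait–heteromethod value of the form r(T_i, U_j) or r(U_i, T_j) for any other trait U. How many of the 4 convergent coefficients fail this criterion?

1

Convergent coefficients and their comparison sets:
TA (methods 1·2): 0.52 vs {0.17, 0.23, 0.06, 0.13, 0.11, 0.05} → pass.
TB (methods 1·2): 0.54 vs {0.23, 0.17, 0.32, 0.32, 0.21, 0.27} → pass.
TC (methods 1·2): 0.33 vs {0.13, 0.06, 0.32, 0.32, 0.21, 0.33} → fail.
TD (methods 1·2): 0.34 vs {0.05, 0.11, 0.27, 0.21, 0.33, 0.21} → pass.
1 of 4 fail.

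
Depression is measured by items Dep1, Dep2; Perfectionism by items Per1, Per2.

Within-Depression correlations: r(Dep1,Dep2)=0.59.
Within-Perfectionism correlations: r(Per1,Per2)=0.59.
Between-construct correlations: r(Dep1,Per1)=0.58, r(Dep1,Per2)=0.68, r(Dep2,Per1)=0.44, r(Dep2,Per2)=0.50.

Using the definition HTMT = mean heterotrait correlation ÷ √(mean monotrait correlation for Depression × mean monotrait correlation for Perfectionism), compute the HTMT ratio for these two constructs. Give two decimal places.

Between-construct mean = 2.20/4 = 0.5500.
Mean within-Dep = 0.59/1 = 0.5900; mean within-Per = 0.59/1 = 0.5900.
Geometric mean = √(0.5900 × 0.5900) = 0.5900.
HTMT = 0.5500 / 0.5900 = 0.93.

0.93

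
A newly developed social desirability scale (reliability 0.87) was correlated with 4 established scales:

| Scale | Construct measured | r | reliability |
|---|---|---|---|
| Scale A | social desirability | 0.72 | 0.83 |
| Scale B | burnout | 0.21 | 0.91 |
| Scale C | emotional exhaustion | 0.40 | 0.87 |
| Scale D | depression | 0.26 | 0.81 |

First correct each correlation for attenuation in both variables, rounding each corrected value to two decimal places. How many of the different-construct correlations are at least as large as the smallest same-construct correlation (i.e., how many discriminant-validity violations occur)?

0

Disattenuated r (r / √(r_scale · r_new)):
  Scale A (conv): 0.72 / √(0.83·0.87) = 0.85
  Scale B (disc): 0.21 / √(0.91·0.87) = 0.24
  Scale C (disc): 0.40 / √(0.87·0.87) = 0.46
  Scale D (disc): 0.26 / √(0.81·0.87) = 0.31
Smallest convergent = 0.85. Discriminant values: 0.24, 0.46, 0.31; count ≥ 0.85 → 0.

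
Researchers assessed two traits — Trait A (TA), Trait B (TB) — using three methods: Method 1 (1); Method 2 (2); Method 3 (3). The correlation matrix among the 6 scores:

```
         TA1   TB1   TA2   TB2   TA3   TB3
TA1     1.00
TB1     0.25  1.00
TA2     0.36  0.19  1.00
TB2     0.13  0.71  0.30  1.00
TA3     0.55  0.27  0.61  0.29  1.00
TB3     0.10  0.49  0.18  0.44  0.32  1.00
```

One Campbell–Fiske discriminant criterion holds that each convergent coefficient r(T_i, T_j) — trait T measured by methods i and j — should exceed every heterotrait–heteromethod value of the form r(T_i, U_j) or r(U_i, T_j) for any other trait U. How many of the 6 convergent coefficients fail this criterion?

Checking each validity diagonal entry against its comparison values:
TA (methods 1·2): 0.36 vs {0.13, 0.19} → pass.
TA (methods 1·3): 0.55 vs {0.10, 0.27} → pass.
TA (methods 2·3): 0.61 vs {0.18, 0.29} → pass.
TB (methods 1·2): 0.71 vs {0.19, 0.13} → pass.
TB (methods 1·3): 0.49 vs {0.27, 0.10} → pass.
TB (methods 2·3): 0.44 vs {0.29, 0.18} → pass.
0 of 6 fail.

0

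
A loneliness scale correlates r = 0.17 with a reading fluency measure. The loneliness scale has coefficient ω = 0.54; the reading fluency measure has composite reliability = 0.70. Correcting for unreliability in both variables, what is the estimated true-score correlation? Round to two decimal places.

0.28

r_true = r_obs / √(r_xx · r_yy) = 0.17 / √(0.54 × 0.70) = 0.17 / √0.3780 = 0.17 / 0.6148 ≈ 0.28.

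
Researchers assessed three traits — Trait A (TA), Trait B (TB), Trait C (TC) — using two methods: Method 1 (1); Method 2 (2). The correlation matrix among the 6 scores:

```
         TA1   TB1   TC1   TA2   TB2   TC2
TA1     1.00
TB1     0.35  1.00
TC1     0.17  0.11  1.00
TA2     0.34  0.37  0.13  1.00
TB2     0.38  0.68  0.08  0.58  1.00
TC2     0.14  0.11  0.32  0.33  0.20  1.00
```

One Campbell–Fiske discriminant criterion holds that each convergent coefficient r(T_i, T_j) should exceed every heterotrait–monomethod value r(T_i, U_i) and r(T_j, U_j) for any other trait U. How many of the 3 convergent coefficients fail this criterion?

2

Convergent coefficients and their comparison sets:
TA (methods 1·2): 0.34 vs {0.35, 0.58, 0.17, 0.33} → fail.
TB (methods 1·2): 0.68 vs {0.35, 0.58, 0.11, 0.20} → pass.
TC (methods 1·2): 0.32 vs {0.17, 0.33, 0.11, 0.20} → fail.
2 of 3 fail.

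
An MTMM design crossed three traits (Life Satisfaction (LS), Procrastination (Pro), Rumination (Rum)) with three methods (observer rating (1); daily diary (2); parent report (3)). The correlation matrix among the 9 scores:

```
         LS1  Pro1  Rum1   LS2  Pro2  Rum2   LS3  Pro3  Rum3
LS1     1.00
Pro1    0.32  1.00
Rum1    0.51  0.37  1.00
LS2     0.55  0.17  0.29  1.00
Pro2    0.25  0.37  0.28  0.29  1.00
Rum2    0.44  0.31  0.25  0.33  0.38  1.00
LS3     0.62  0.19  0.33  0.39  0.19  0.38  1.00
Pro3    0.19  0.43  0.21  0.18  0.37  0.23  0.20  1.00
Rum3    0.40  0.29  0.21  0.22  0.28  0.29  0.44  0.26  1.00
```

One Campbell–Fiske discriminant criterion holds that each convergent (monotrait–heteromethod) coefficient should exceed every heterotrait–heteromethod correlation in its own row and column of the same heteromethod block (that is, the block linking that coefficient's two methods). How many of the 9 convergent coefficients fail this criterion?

Each convergent coefficient versus the relevant comparison correlations:
LS (methods 1·2): 0.55 vs {0.25, 0.17, 0.44, 0.29} → pass.
LS (methods 1·3): 0.62 vs {0.19, 0.19, 0.40, 0.33} → pass.
LS (methods 2·3): 0.39 vs {0.18, 0.19, 0.22, 0.38} → pass.
Pro (methods 1·2): 0.37 vs {0.17, 0.25, 0.31, 0.28} → pass.
Pro (methods 1·3): 0.43 vs {0.19, 0.19, 0.29, 0.21} → pass.
Pro (methods 2·3): 0.37 vs {0.19, 0.18, 0.28, 0.23} → pass.
Rum (methods 1·2): 0.25 vs {0.29, 0.44, 0.28, 0.31} → fail.
Rum (methods 1·3): 0.21 vs {0.33, 0.40, 0.21, 0.29} → fail.
Rum (methods 2·3): 0.29 vs {0.38, 0.22, 0.23, 0.28} → fail.
3 of 9 fail.

3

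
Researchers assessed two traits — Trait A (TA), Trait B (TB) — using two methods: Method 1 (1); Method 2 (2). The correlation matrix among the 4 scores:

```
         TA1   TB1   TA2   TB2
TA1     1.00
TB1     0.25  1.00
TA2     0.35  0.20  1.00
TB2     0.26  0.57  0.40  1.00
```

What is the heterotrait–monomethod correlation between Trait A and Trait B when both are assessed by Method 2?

Different traits, same method: r(TA2, TB2) = 0.40.

0.40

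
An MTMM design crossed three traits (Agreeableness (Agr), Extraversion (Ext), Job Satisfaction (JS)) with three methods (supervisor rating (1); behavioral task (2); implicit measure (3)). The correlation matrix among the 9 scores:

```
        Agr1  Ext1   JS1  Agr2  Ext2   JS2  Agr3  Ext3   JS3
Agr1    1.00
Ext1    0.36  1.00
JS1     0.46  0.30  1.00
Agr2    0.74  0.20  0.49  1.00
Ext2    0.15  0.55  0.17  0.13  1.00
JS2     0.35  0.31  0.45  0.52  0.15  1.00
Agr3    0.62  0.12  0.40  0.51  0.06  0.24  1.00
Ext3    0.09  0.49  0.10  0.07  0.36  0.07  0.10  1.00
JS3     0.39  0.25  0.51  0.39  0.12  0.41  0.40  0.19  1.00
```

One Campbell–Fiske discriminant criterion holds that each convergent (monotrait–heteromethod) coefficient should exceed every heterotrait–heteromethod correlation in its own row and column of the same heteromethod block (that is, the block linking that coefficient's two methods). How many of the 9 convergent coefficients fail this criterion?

Each convergent coefficient versus the relevant comparison correlations:
Agr (methods 1·2): 0.74 vs {0.15, 0.20, 0.35, 0.49} → pass.
Agr (methods 1·3): 0.62 vs {0.09, 0.12, 0.39, 0.40} → pass.
Agr (methods 2·3): 0.51 vs {0.07, 0.06, 0.39, 0.24} → pass.
Ext (methods 1·2): 0.55 vs {0.20, 0.15, 0.31, 0.17} → pass.
Ext (methods 1·3): 0.49 vs {0.12, 0.09, 0.25, 0.10} → pass.
Ext (methods 2·3): 0.36 vs {0.06, 0.07, 0.12, 0.07} → pass.
JS (methods 1·2): 0.45 vs {0.49, 0.35, 0.17, 0.31} → fail.
JS (methods 1·3): 0.51 vs {0.40, 0.39, 0.10, 0.25} → pass.
JS (methods 2·3): 0.41 vs {0.24, 0.39, 0.07, 0.12} → pass.
1 of 9 fail.

1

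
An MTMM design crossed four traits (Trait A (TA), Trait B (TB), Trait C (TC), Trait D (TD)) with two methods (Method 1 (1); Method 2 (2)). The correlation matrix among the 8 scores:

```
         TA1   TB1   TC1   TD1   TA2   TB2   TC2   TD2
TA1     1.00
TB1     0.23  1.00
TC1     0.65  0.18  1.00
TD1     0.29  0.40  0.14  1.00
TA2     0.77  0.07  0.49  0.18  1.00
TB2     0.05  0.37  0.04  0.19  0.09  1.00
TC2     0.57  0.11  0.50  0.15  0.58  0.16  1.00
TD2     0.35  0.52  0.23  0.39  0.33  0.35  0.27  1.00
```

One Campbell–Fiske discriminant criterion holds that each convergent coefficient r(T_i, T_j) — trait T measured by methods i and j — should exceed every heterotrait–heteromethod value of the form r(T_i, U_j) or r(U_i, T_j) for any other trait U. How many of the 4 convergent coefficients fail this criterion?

Each convergent coefficient versus the relevant comparison correlations:
TA (methods 1·2): 0.77 vs {0.05, 0.07, 0.57, 0.49, 0.35, 0.18} → pass.
TB (methods 1·2): 0.37 vs {0.07, 0.05, 0.11, 0.04, 0.52, 0.19} → fail.
TC (methods 1·2): 0.50 vs {0.49, 0.57, 0.04, 0.11, 0.23, 0.15} → fail.
TD (methods 1·2): 0.39 vs {0.18, 0.35, 0.19, 0.52, 0.15, 0.23} → fail.
3 of 4 fail.

3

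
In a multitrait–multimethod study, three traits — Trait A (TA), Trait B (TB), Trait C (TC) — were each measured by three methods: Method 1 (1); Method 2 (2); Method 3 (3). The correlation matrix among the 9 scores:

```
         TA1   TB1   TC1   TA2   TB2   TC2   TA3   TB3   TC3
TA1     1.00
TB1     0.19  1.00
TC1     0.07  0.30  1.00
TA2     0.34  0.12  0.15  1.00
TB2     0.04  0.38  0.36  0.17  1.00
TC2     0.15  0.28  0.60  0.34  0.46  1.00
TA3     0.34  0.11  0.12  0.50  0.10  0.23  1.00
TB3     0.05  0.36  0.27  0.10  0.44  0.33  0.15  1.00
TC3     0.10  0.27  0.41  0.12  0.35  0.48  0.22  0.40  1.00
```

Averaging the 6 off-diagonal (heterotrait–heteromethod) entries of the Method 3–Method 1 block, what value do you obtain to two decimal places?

HTHM values (method 3 × method 1): 0.11, 0.12, 0.05, 0.27, 0.10, 0.27; mean = 0.92/6 = 0.15.

0.15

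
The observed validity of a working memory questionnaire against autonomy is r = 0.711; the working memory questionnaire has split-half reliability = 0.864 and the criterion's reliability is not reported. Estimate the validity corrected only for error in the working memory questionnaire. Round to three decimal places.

Single correction: r_c = r_obs / √r_xx = 0.711 / √0.864 = 0.711 / 0.9295 ≈ 0.765.

0.765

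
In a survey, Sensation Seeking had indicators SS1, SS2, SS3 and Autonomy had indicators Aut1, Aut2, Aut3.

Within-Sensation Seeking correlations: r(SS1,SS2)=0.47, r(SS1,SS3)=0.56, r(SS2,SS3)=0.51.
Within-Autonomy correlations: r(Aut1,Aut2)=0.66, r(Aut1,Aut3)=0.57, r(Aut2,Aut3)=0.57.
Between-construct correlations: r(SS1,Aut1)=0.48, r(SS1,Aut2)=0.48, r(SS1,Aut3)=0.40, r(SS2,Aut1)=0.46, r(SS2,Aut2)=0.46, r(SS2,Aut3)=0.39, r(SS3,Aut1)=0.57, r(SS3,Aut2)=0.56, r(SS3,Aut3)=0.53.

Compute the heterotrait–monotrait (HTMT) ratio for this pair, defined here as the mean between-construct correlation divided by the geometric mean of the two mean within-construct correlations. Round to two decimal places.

Between-construct mean = 4.33/9 = 0.4811.
Mean within-SS = 1.54/3 = 0.5133; mean within-Aut = 1.80/3 = 0.6000.
Geometric mean = √(0.5133 × 0.6000) = 0.5550.
HTMT = 0.4811 / 0.5550 = 0.87.

0.87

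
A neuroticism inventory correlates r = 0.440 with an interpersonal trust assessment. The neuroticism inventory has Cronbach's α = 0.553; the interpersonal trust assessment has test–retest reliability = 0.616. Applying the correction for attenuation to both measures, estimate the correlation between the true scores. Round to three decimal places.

r_true = r_obs / √(r_xx · r_yy) = 0.440 / √(0.553 × 0.616) = 0.440 / √0.340648 = 0.440 / 0.5837 ≈ 0.754.

0.754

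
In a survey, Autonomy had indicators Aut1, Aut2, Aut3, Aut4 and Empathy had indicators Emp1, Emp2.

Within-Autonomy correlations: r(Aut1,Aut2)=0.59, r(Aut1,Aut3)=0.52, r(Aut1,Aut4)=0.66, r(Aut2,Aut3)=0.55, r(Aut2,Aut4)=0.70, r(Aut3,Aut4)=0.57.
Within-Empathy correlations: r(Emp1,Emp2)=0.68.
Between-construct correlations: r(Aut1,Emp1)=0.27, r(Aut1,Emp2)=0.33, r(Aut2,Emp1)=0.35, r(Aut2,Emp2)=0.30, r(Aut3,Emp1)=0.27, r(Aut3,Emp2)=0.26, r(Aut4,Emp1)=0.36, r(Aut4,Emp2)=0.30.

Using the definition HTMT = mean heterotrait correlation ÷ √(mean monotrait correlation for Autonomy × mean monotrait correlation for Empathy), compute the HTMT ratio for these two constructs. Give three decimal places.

0.478

Between-construct mean = 2.44/8 = 0.3050.
Mean within-Aut = 3.59/6 = 0.5983; mean within-Emp = 0.68/1 = 0.6800.
Geometric mean = √(0.5983 × 0.6800) = 0.6378.
HTMT = 0.3050 / 0.6378 = 0.478.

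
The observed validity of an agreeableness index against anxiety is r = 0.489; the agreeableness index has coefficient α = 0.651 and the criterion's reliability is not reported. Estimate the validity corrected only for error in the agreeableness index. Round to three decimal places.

Single correction: r_c = r_obs / √r_xx = 0.489 / √0.651 = 0.489 / 0.8068 ≈ 0.606.

0.606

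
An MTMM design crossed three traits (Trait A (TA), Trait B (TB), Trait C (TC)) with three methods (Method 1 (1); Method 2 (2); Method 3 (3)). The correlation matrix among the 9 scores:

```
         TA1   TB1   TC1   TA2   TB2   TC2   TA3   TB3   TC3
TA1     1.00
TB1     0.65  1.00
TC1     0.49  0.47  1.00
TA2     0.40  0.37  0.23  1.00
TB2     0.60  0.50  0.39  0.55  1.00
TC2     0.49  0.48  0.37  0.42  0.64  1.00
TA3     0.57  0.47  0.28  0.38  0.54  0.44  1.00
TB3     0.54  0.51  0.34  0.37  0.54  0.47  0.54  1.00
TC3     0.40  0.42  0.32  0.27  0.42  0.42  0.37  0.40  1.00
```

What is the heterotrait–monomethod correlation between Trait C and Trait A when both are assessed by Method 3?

0.37

Different traits, same method: r(TC3, TA3) = 0.37.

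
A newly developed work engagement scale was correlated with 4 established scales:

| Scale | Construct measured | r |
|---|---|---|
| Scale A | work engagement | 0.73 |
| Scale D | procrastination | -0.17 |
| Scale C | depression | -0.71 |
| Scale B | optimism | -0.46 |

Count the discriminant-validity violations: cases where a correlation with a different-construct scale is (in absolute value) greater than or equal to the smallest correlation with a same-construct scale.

Convergent (same construct = work engagement): Scale A.
Smallest convergent = 0.73. Discriminant |r|: 0.17, 0.71, 0.46; count ≥ 0.73 → 0.

0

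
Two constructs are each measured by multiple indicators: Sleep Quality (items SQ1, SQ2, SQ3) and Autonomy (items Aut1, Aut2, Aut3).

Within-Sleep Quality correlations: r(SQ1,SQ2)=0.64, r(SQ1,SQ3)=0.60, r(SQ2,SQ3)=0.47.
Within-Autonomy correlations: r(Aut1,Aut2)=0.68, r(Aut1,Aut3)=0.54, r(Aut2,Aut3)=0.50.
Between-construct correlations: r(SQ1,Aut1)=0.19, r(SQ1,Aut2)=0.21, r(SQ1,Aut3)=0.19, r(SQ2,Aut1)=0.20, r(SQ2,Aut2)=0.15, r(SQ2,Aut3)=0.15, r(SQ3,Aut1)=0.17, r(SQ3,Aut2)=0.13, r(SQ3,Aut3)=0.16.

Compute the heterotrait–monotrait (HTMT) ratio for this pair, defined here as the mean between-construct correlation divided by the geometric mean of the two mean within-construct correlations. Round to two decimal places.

0.30

Mean between = 1.55/9 = 0.1722.
Mean within-SQ = 1.71/3 = 0.5700; mean within-Aut = 1.72/3 = 0.5733.
Geometric mean = √(0.5700 × 0.5733) = 0.5716.
HTMT = 0.1722 / 0.5716 = 0.30.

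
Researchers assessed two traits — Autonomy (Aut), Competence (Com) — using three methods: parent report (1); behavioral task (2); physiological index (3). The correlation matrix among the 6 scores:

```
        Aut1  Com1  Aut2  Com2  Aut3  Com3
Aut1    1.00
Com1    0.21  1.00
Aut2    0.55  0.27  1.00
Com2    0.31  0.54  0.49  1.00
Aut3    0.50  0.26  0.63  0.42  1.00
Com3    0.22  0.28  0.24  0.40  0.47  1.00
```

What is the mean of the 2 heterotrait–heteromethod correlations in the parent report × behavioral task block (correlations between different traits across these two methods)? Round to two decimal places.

0.29

HTHM values (method 1 × method 2): 0.31, 0.27; mean = 0.58/2 = 0.29.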